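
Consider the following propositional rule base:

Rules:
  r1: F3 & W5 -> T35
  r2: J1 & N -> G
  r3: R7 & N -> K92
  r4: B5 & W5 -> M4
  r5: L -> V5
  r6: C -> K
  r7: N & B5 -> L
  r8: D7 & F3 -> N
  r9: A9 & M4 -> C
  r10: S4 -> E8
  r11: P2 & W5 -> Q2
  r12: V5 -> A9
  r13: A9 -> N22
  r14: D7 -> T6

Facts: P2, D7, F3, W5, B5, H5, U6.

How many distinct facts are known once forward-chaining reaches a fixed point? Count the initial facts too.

Round 1 — r1, r4, r8, r11, r14, derive T35, M4, N, Q2, T6.
Round 2 — r7, derive L.
Round 3 — r5, derive V5.
Round 4 — r12, derive A9.
Round 5 — r9, r13, derive C, N22.
Round 6 — r6, derive K.
Closure: {A9, B5, C, D7, F3, H5, K, L, M4, N, N22, P2, Q2, T35, T6, U6, V5, W5} — 18 facts.

18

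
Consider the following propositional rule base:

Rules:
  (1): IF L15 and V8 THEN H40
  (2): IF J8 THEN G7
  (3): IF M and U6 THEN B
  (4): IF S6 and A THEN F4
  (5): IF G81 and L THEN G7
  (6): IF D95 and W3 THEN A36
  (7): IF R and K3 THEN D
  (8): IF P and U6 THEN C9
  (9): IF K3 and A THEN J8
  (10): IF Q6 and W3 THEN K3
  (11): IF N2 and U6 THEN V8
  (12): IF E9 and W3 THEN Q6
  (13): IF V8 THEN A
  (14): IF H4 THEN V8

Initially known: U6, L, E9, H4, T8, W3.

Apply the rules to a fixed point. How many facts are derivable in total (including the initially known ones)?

Round 1: (12) [IF E9 and W3 THEN Q6]; (14) [IF H4 THEN V8]. New: Q6, V8.
Round 2: (10) [IF Q6 and W3 THEN K3]; (13) [IF V8 THEN A]. New: K3, A.
Round 3: (9) [IF K3 and A THEN J8]. New: J8.
Round 4: (2) [IF J8 THEN G7]. New: G7.
Closure: {A, E9, G7, H4, J8, K3, L, Q6, T8, U6, V8, W3} — 12 facts.

12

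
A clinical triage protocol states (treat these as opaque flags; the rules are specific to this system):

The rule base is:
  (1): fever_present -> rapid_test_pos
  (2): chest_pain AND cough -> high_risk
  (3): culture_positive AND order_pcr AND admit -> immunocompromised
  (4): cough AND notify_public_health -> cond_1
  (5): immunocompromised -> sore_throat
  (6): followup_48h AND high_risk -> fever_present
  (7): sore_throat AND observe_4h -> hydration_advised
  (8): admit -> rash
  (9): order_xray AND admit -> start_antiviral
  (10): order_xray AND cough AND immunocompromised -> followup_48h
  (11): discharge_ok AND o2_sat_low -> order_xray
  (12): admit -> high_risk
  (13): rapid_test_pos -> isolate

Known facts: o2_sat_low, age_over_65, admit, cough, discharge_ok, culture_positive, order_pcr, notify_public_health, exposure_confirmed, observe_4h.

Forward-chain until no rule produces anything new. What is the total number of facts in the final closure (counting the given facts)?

Round 1 — (3), (4), (8), (11), (12), derive immunocompromised, cond_1, rash, order_xray, high_risk.
Round 2 — (5), (9), (10), derive sore_throat, start_antiviral, followup_48h.
Round 3 — (6), (7), derive fever_present, hydration_advised.
Round 4 — (1), derive rapid_test_pos.
Round 5 — (13), derive isolate.
Closure: {admit, age_over_65, cond_1, cough, culture_positive, discharge_ok, exposure_confirmed, fever_present, followup_48h, high_risk, hydration_advised, immunocompromised, isolate, notify_public_health, o2_sat_low, observe_4h, order_pcr, order_xray, rapid_test_pos, rash, sore_throat, start_antiviral} — 22 facts.

22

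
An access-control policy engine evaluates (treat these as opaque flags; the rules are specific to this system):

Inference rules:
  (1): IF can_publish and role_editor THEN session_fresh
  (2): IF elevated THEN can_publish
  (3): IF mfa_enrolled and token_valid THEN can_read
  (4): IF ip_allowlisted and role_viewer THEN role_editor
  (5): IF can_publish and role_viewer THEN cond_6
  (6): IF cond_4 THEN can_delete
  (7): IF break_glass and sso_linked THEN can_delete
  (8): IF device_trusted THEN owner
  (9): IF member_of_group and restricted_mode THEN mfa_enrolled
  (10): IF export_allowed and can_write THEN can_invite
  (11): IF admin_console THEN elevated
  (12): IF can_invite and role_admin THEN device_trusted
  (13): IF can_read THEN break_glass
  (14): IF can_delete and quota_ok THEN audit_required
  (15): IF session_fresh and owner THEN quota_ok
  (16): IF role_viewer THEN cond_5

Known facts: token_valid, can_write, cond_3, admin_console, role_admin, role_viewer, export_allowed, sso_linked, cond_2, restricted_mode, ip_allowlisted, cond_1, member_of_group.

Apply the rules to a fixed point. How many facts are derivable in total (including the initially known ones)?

Round 1 — (4), (9), (10), (11), (16), derive role_editor, mfa_enrolled, can_invite, elevated, cond_5.
Round 2 — (2), (3), (12), derive can_publish, can_read, device_trusted.
Round 3 — (1), (5), (8), (13), derive session_fresh, cond_6, owner, break_glass.
Round 4 — (7), (15), derive can_delete, quota_ok.
Round 5 — (14), derive audit_required.
Closure: {admin_console, audit_required, break_glass, can_delete, can_invite, can_publish, can_read, can_write, cond_1, cond_2, cond_3, cond_5, cond_6, device_trusted, elevated, export_allowed, ip_allowlisted, member_of_group, mfa_enrolled, owner, quota_ok, restricted_mode, role_admin, role_editor, role_viewer, session_fresh, sso_linked, token_valid} — 28 facts.

28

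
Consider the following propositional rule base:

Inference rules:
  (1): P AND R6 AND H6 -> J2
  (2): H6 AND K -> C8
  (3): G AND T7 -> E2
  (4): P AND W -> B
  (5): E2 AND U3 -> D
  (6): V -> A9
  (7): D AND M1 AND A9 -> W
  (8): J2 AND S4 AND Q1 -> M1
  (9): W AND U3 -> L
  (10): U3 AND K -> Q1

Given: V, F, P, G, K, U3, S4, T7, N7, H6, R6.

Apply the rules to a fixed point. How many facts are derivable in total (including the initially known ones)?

21

Round 1: (1) [P AND R6 AND H6 -> J2]; (2) [H6 AND K -> C8]; (3) [G AND T7 -> E2]; (6) [V -> A9]; (10) [U3 AND K -> Q1]. New: J2, C8, E2, A9, Q1.
Round 2: (5) [E2 AND U3 -> D]; (8) [J2 AND S4 AND Q1 -> M1]. New: D, M1.
Round 3: (7) [D AND M1 AND A9 -> W]. New: W.
Round 4: (4) [P AND W -> B]; (9) [W AND U3 -> L]. New: B, L.
Closure: {A9, B, C8, D, E2, F, G, H6, J2, K, L, M1, N7, P, Q1, R6, S4, T7, U3, V, W} — 21 facts.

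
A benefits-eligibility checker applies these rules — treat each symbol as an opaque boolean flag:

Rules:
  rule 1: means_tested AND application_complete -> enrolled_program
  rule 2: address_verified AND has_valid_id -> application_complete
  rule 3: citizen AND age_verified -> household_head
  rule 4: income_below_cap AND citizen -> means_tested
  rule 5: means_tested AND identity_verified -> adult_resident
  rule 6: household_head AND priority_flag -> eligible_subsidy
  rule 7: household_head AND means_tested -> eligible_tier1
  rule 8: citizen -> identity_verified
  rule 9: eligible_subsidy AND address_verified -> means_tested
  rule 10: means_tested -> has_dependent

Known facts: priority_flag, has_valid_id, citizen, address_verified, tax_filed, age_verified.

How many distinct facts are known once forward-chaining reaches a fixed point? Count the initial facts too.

15

Round 1 fires rule 2, rule 3, rule 8, giving application_complete, household_head, identity_verified.
Round 2 fires rule 6, giving eligible_subsidy.
Round 3 fires rule 9, giving means_tested.
Round 4 fires rule 1, rule 5, rule 7, rule 10, giving enrolled_program, adult_resident, eligible_tier1, has_dependent.
Closure: {address_verified, adult_resident, age_verified, application_complete, citizen, eligible_subsidy, eligible_tier1, enrolled_program, has_dependent, has_valid_id, household_head, identity_verified, means_tested, priority_flag, tax_filed} — 15 facts.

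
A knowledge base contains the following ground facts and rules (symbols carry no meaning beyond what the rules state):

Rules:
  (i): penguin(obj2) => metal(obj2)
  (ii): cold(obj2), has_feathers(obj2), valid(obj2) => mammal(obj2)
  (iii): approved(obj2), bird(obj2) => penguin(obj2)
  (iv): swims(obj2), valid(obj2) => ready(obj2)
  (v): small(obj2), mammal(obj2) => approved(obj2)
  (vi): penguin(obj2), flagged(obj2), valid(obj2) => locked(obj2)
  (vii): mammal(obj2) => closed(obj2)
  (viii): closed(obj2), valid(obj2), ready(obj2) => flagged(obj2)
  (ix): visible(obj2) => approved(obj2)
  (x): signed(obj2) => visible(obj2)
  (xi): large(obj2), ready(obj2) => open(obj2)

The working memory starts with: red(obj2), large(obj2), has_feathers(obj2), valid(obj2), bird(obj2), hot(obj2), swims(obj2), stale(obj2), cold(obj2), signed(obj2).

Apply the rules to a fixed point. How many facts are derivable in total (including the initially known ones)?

Round 1: (ii) [cold(obj2), has_feathers(obj2), valid(obj2) => mammal(obj2)]; (iv) [swims(obj2), valid(obj2) => ready(obj2)]; (x) [signed(obj2) => visible(obj2)]. New: mammal(obj2), ready(obj2), visible(obj2).
Round 2: (vii) [mammal(obj2) => closed(obj2)]; (ix) [visible(obj2) => approved(obj2)]; (xi) [large(obj2), ready(obj2) => open(obj2)]. New: closed(obj2), approved(obj2), open(obj2).
Round 3: (iii) [approved(obj2), bird(obj2) => penguin(obj2)]; (viii) [closed(obj2), valid(obj2), ready(obj2) => flagged(obj2)]. New: penguin(obj2), flagged(obj2).
Round 4: (i) [penguin(obj2) => metal(obj2)]; (vi) [penguin(obj2), flagged(obj2), valid(obj2) => locked(obj2)]. New: metal(obj2), locked(obj2).
Closure: {approved(obj2), bird(obj2), closed(obj2), cold(obj2), flagged(obj2), has_feathers(obj2), hot(obj2), large(obj2), locked(obj2), mammal(obj2), metal(obj2), open(obj2), penguin(obj2), ready(obj2), red(obj2), signed(obj2), stale(obj2), swims(obj2), valid(obj2), visible(obj2)} — 20 facts.

20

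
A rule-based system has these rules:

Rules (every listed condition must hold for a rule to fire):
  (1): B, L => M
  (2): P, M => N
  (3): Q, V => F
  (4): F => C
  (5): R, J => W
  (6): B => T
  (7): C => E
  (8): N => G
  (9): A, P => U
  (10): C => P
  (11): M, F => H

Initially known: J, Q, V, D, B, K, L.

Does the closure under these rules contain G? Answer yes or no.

Round 1 fires (1), (3), (6), giving M, F, T.
Round 2 fires (4), (11), giving C, H.
Round 3 fires (7), (10), giving E, P.
Round 4 fires (2), giving N.
Round 5 fires (8), giving G.
G appears in round 5, so it is derivable.

yes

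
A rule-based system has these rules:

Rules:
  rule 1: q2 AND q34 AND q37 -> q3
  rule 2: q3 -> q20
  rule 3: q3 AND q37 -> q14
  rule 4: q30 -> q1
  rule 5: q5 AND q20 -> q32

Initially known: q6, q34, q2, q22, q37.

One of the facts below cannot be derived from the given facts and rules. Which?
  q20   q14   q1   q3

q1

Round 1: rule 1 [q2 AND q34 AND q37 -> q3]. New: q3.
Round 2: rule 2 [q3 -> q20]; rule 3 [q3 AND q37 -> q14]. New: q20, q14.
Derived: q3 (round 1), q20 (round 2), q14 (round 2). q1 never appears in any round.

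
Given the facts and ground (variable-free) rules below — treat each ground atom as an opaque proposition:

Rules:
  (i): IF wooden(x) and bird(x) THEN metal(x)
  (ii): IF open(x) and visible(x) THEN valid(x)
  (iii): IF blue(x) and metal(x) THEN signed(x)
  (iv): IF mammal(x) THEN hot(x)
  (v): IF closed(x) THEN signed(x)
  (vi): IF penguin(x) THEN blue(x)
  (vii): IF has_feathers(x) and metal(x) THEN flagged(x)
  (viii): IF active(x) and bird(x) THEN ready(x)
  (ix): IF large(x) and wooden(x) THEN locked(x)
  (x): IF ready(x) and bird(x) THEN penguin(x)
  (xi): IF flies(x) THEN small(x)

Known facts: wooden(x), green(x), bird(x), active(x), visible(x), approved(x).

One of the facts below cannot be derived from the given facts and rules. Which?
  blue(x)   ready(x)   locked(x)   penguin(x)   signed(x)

Round 1 fires (i), (viii), giving metal(x), ready(x).
Round 2 fires (x), giving penguin(x).
Round 3 fires (vi), giving blue(x).
Round 4 fires (iii), giving signed(x).
Derived: blue(x) (round 3), signed(x) (round 4), ready(x) (round 1), penguin(x) (round 2). locked(x) never appears in any round.

locked(x)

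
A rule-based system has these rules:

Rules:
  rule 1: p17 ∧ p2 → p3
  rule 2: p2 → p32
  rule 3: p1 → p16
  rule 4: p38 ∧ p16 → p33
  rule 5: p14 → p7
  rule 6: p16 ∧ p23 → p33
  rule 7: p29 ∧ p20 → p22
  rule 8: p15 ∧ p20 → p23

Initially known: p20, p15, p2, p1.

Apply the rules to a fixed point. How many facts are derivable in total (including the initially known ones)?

Round 1: rule 2 [p2 → p32]; rule 3 [p1 → p16]; rule 8 [p15 ∧ p20 → p23]. Adds p32, p16, p23.
Round 2: rule 6 [p16 ∧ p23 → p33]. Adds p33.
Closure: {p1, p15, p16, p2, p20, p23, p32, p33} — 8 facts.

8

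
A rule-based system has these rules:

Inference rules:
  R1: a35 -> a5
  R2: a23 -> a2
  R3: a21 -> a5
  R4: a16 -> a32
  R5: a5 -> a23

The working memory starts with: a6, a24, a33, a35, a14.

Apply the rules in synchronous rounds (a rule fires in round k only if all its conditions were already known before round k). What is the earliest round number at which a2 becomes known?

3

Round 1: R1 [a35 -> a5]. Adds a5.
Round 2: R5 [a5 -> a23]. Adds a23.
Round 3: R2 [a23 -> a2]. Adds a2.
a2 first appears in round 3.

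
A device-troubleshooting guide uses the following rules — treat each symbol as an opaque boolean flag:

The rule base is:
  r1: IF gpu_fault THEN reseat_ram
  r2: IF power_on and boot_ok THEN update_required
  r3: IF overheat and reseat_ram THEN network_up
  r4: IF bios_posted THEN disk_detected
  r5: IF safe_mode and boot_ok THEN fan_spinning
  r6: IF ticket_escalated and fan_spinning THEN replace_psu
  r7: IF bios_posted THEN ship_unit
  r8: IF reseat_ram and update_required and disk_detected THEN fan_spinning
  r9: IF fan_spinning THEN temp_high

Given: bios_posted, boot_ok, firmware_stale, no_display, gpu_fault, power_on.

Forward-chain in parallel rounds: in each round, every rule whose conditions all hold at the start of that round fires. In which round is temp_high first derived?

3

Round 1 fires r1, r2, r4, r7, giving reseat_ram, update_required, disk_detected, ship_unit.
Round 2 fires r8, giving fan_spinning.
Round 3 fires r9, giving temp_high.
temp_high first appears in round 3.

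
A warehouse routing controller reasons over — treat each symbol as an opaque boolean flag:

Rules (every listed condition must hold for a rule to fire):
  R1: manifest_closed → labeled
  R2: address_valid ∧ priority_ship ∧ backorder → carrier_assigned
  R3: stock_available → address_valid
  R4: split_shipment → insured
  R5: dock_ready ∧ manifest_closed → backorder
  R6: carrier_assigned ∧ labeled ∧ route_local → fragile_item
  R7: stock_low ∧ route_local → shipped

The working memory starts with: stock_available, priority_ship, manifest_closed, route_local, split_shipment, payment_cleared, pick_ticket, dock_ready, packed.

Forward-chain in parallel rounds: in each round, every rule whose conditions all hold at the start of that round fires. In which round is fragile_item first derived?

Round 1: R1 [manifest_closed → labeled]; R3 [stock_available → address_valid]; R4 [split_shipment → insured]; R5 [dock_ready ∧ manifest_closed → backorder]. New: labeled, address_valid, insured, backorder.
Round 2: R2 [address_valid ∧ priority_ship ∧ backorder → carrier_assigned]. New: carrier_assigned.
Round 3: R6 [carrier_assigned ∧ labeled ∧ route_local → fragile_item]. New: fragile_item.
fragile_item first appears in round 3.

3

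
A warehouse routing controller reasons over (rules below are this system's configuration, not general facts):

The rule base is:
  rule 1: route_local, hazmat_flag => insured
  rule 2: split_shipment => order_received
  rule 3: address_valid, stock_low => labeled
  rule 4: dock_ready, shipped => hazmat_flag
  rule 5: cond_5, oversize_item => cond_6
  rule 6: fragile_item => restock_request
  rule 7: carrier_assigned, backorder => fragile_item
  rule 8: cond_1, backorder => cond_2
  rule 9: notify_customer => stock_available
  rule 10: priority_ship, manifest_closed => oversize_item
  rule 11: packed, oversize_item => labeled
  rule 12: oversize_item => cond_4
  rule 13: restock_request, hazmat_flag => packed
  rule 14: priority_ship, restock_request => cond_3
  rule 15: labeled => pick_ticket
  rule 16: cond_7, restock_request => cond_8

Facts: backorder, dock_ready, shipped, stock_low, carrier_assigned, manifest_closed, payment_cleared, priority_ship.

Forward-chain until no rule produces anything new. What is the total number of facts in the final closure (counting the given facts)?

Round 1: rule 4 [dock_ready, shipped => hazmat_flag]; rule 7 [carrier_assigned, backorder => fragile_item]; rule 10 [priority_ship, manifest_closed => oversize_item]. Adds hazmat_flag, fragile_item, oversize_item.
Round 2: rule 6 [fragile_item => restock_request]; rule 12 [oversize_item => cond_4]. Adds restock_request, cond_4.
Round 3: rule 13 [restock_request, hazmat_flag => packed]; rule 14 [priority_ship, restock_request => cond_3]. Adds packed, cond_3.
Round 4: rule 11 [packed, oversize_item => labeled]. Adds labeled.
Round 5: rule 15 [labeled => pick_ticket]. Adds pick_ticket.
Closure: {backorder, carrier_assigned, cond_3, cond_4, dock_ready, fragile_item, hazmat_flag, labeled, manifest_closed, oversize_item, packed, payment_cleared, pick_ticket, priority_ship, restock_request, shipped, stock_low} — 17 facts.

17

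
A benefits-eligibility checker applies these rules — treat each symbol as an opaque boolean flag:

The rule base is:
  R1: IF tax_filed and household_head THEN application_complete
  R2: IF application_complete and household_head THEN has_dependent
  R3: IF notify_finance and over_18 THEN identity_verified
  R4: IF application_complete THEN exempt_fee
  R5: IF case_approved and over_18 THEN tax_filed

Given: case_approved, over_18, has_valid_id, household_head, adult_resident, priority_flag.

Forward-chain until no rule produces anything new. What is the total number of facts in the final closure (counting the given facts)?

10

Round 1: R5 [IF case_approved and over_18 THEN tax_filed]. New: tax_filed.
Round 2: R1 [IF tax_filed and household_head THEN application_complete]. New: application_complete.
Round 3: R2 [IF application_complete and household_head THEN has_dependent]; R4 [IF application_complete THEN exempt_fee]. New: has_dependent, exempt_fee.
Closure: {adult_resident, application_complete, case_approved, exempt_fee, has_dependent, has_valid_id, household_head, over_18, priority_flag, tax_filed} — 10 facts.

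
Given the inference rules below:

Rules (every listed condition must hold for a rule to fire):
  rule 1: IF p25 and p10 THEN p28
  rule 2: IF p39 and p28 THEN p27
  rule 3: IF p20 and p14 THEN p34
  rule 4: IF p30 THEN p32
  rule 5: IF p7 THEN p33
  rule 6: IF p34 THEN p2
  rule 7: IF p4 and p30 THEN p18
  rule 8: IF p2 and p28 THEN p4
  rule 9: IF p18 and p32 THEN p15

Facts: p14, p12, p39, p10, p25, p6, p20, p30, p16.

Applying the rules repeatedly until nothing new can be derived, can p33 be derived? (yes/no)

Round 1 fires rule 1, rule 3, rule 4, giving p28, p34, p32.
Round 2 fires rule 2, rule 6, giving p27, p2.
Round 3 fires rule 8, giving p4.
Round 4 fires rule 7, giving p18.
Round 5 fires rule 9, giving p15.
Fixed point reached. p33 is concluded only by rule 5; rule 5 needs p7 (never derived).

no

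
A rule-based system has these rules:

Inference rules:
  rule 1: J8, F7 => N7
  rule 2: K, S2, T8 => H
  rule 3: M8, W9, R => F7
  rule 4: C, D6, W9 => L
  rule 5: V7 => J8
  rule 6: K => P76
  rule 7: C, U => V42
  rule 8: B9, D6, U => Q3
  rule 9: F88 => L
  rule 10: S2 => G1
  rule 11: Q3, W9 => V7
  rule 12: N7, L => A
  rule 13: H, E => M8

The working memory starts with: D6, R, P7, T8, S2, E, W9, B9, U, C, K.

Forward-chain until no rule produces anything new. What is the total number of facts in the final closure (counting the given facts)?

23

Round 1 — rule 2, rule 4, rule 6, rule 7, rule 8, rule 10, derive H, L, P76, V42, Q3, G1.
Round 2 — rule 11, rule 13, derive V7, M8.
Round 3 — rule 3, rule 5, derive F7, J8.
Round 4 — rule 1, derive N7.
Round 5 — rule 12, derive A.
Closure: {A, B9, C, D6, E, F7, G1, H, J8, K, L, M8, N7, P7, P76, Q3, R, S2, T8, U, V42, V7, W9} — 23 facts.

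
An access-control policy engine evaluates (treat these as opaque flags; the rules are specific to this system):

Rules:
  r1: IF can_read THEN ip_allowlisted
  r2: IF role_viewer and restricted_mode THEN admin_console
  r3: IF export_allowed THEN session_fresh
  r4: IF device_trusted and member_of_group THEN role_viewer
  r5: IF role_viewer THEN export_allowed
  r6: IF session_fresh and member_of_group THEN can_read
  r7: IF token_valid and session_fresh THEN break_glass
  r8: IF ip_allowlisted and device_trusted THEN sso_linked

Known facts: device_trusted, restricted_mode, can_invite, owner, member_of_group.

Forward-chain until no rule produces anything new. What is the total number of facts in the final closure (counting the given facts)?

12

Round 1 — r4, derive role_viewer.
Round 2 — r2, r5, derive admin_console, export_allowed.
Round 3 — r3, derive session_fresh.
Round 4 — r6, derive can_read.
Round 5 — r1, derive ip_allowlisted.
Round 6 — r8, derive sso_linked.
Closure: {admin_console, can_invite, can_read, device_trusted, export_allowed, ip_allowlisted, member_of_group, owner, restricted_mode, role_viewer, session_fresh, sso_linked} — 12 facts.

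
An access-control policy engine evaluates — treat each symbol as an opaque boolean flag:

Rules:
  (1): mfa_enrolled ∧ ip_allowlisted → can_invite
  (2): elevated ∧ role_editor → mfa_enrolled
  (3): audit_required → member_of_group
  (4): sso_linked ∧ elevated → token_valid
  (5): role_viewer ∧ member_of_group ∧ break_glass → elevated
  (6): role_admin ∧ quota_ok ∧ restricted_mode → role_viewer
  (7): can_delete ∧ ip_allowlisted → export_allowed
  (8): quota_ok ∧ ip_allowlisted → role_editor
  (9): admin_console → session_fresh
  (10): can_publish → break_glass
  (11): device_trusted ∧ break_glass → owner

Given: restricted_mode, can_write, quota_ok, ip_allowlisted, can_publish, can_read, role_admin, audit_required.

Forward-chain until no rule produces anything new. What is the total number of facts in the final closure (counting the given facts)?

15

[1] (3) [audit_required → member_of_group]; (6) [role_admin ∧ quota_ok ∧ restricted_mode → role_viewer]; (8) [quota_ok ∧ ip_allowlisted → role_editor]; (10) [can_publish → break_glass]. ⇒ new: member_of_group, role_viewer, role_editor, break_glass.
[2] (5) [role_viewer ∧ member_of_group ∧ break_glass → elevated]. ⇒ new: elevated.
[3] (2) [elevated ∧ role_editor → mfa_enrolled]. ⇒ new: mfa_enrolled.
[4] (1) [mfa_enrolled ∧ ip_allowlisted → can_invite]. ⇒ new: can_invite.
Closure: {audit_required, break_glass, can_invite, can_publish, can_read, can_write, elevated, ip_allowlisted, member_of_group, mfa_enrolled, quota_ok, restricted_mode, role_admin, role_editor, role_viewer} — 15 facts.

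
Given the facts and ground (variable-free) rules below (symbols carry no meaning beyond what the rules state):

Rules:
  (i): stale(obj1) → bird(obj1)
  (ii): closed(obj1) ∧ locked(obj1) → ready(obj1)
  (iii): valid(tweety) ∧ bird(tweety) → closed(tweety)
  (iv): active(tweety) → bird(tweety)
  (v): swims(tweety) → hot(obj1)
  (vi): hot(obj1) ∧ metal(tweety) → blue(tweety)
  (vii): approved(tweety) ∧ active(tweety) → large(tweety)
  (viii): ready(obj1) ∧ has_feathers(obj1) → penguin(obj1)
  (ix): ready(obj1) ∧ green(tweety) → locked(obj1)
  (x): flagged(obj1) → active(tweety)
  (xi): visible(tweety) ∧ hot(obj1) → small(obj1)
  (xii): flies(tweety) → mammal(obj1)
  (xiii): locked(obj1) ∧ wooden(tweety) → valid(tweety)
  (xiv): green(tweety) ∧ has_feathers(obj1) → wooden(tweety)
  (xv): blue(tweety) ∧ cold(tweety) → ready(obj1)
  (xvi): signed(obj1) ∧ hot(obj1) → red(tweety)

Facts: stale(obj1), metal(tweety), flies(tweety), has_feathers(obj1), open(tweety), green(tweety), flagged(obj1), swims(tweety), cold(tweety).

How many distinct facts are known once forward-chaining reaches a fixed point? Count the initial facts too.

21

Round 1: (i) [stale(obj1) → bird(obj1)]; (v) [swims(tweety) → hot(obj1)]; (x) [flagged(obj1) → active(tweety)]; (xii) [flies(tweety) → mammal(obj1)]; (xiv) [green(tweety) ∧ has_feathers(obj1) → wooden(tweety)]. Adds bird(obj1), hot(obj1), active(tweety), mammal(obj1), wooden(tweety).
Round 2: (iv) [active(tweety) → bird(tweety)]; (vi) [hot(obj1) ∧ metal(tweety) → blue(tweety)]. Adds bird(tweety), blue(tweety).
Round 3: (xv) [blue(tweety) ∧ cold(tweety) → ready(obj1)]. Adds ready(obj1).
Round 4: (viii) [ready(obj1) ∧ has_feathers(obj1) → penguin(obj1)]; (ix) [ready(obj1) ∧ green(tweety) → locked(obj1)]. Adds penguin(obj1), locked(obj1).
Round 5: (xiii) [locked(obj1) ∧ wooden(tweety) → valid(tweety)]. Adds valid(tweety).
Round 6: (iii) [valid(tweety) ∧ bird(tweety) → closed(tweety)]. Adds closed(tweety).
Closure: {active(tweety), bird(obj1), bird(tweety), blue(tweety), closed(tweety), cold(tweety), flagged(obj1), flies(tweety), green(tweety), has_feathers(obj1), hot(obj1), locked(obj1), mammal(obj1), metal(tweety), open(tweety), penguin(obj1), ready(obj1), stale(obj1), swims(tweety), valid(tweety), wooden(tweety)} — 21 facts.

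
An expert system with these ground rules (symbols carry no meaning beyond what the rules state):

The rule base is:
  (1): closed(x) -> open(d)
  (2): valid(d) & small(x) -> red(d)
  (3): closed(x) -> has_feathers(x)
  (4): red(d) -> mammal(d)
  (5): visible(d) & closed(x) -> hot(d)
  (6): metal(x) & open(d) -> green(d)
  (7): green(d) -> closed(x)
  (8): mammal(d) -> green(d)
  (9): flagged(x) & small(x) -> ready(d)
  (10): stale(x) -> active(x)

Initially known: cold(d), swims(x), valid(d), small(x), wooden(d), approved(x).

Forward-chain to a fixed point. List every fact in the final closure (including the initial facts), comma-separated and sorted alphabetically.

approved(x), closed(x), cold(d), green(d), has_feathers(x), mammal(d), open(d), red(d), small(x), swims(x), valid(d), wooden(d)

[1] (2) [valid(d) & small(x) -> red(d)]. ⇒ new: red(d).
[2] (4) [red(d) -> mammal(d)]. ⇒ new: mammal(d).
[3] (8) [mammal(d) -> green(d)]. ⇒ new: green(d).
[4] (7) [green(d) -> closed(x)]. ⇒ new: closed(x).
[5] (1) [closed(x) -> open(d)]; (3) [closed(x) -> has_feathers(x)]. ⇒ new: open(d), has_feathers(x).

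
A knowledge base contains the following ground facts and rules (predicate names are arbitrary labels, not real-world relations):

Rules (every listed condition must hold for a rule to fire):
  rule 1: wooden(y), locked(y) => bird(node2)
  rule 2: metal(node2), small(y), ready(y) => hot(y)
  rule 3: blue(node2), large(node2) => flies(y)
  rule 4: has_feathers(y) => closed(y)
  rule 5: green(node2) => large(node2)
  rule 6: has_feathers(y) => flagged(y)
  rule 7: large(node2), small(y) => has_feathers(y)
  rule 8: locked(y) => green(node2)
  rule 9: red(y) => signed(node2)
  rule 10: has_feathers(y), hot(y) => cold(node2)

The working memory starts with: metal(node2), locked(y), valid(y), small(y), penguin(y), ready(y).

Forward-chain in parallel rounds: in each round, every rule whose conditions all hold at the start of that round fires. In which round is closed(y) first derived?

4

Round 1 — rule 2, rule 8, derive hot(y), green(node2).
Round 2 — rule 5, derive large(node2).
Round 3 — rule 7, derive has_feathers(y).
Round 4 — rule 4, rule 6, rule 10, derive closed(y), flagged(y), cold(node2).
closed(y) first appears in round 4.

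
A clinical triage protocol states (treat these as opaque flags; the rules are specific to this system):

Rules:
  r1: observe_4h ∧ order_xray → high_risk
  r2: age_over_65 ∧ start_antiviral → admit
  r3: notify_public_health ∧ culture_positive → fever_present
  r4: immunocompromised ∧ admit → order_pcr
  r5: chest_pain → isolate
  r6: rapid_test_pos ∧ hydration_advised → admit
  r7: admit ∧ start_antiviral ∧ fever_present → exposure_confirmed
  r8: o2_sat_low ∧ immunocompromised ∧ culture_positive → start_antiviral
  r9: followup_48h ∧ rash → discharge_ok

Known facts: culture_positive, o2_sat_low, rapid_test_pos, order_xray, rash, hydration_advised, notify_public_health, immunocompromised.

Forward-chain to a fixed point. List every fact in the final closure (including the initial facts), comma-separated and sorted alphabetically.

admit, culture_positive, exposure_confirmed, fever_present, hydration_advised, immunocompromised, notify_public_health, o2_sat_low, order_pcr, order_xray, rapid_test_pos, rash, start_antiviral

Round 1 fires r3, r6, r8, giving fever_present, admit, start_antiviral.
Round 2 fires r4, r7, giving order_pcr, exposure_confirmed.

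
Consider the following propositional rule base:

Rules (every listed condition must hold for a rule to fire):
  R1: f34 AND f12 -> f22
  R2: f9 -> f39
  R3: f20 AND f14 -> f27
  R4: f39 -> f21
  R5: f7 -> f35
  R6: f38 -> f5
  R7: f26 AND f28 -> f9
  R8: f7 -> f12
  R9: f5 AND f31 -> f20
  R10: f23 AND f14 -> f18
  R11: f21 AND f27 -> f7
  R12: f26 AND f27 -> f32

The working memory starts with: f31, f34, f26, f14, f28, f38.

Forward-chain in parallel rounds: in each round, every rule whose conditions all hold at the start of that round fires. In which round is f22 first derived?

6

Round 1 — R6, R7, derive f5, f9.
Round 2 — R2, R9, derive f39, f20.
Round 3 — R3, R4, derive f27, f21.
Round 4 — R11, R12, derive f7, f32.
Round 5 — R5, R8, derive f35, f12.
Round 6 — R1, derive f22.
f22 first appears in round 6.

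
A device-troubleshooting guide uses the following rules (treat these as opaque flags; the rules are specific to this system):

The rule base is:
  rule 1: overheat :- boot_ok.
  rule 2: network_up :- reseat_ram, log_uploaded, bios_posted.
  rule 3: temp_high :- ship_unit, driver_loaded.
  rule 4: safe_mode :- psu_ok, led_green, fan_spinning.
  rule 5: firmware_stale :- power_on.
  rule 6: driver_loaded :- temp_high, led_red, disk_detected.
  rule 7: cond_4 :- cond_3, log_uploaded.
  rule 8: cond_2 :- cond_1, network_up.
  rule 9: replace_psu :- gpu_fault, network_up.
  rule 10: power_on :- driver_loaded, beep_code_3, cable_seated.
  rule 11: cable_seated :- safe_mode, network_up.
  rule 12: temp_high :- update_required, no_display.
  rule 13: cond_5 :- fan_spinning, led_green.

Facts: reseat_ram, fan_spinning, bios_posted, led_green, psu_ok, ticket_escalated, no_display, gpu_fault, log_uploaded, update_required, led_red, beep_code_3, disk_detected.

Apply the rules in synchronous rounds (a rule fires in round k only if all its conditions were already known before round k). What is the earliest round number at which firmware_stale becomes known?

4

[1] rule 2 [network_up :- reseat_ram, log_uploaded, bios_posted.]; rule 4 [safe_mode :- psu_ok, led_green, fan_spinning.]; rule 12 [temp_high :- update_required, no_display.]; rule 13 [cond_5 :- fan_spinning, led_green.]. ⇒ new: network_up, safe_mode, temp_high, cond_5.
[2] rule 6 [driver_loaded :- temp_high, led_red, disk_detected.]; rule 9 [replace_psu :- gpu_fault, network_up.]; rule 11 [cable_seated :- safe_mode, network_up.]. ⇒ new: driver_loaded, replace_psu, cable_seated.
[3] rule 10 [power_on :- driver_loaded, beep_code_3, cable_seated.]. ⇒ new: power_on.
[4] rule 5 [firmware_stale :- power_on.]. ⇒ new: firmware_stale.
firmware_stale first appears in round 4.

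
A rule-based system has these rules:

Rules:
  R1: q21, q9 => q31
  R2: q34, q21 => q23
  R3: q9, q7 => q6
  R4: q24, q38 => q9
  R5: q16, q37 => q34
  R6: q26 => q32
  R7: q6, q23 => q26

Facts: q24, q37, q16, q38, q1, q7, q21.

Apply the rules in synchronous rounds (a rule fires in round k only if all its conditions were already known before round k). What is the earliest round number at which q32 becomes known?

Round 1: R4 [q24, q38 => q9]; R5 [q16, q37 => q34]. Adds q9, q34.
Round 2: R1 [q21, q9 => q31]; R2 [q34, q21 => q23]; R3 [q9, q7 => q6]. Adds q31, q23, q6.
Round 3: R7 [q6, q23 => q26]. Adds q26.
Round 4: R6 [q26 => q32]. Adds q32.
q32 first appears in round 4.

4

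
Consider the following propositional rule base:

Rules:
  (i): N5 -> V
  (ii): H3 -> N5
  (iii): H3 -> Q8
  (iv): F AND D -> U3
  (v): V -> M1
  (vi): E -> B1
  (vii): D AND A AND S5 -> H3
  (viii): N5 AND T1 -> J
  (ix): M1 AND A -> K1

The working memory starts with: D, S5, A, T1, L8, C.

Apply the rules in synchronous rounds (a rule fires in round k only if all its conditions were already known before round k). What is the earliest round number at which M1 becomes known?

4

Round 1: (vii) [D AND A AND S5 -> H3]. Adds H3.
Round 2: (ii) [H3 -> N5]; (iii) [H3 -> Q8]. Adds N5, Q8.
Round 3: (i) [N5 -> V]; (viii) [N5 AND T1 -> J]. Adds V, J.
Round 4: (v) [V -> M1]. Adds M1.
M1 first appears in round 4.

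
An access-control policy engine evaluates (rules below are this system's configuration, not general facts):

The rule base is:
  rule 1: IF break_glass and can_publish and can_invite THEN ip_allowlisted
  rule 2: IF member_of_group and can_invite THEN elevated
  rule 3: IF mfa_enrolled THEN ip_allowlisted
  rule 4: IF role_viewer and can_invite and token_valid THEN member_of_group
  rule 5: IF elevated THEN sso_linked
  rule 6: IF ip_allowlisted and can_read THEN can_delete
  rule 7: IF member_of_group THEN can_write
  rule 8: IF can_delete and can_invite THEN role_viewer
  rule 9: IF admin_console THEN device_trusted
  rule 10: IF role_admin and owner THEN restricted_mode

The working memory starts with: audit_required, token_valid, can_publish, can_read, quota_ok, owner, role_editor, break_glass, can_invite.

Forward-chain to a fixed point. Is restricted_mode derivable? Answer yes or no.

no

Round 1: rule 1 [IF break_glass and can_publish and can_invite THEN ip_allowlisted]. Adds ip_allowlisted.
Round 2: rule 6 [IF ip_allowlisted and can_read THEN can_delete]. Adds can_delete.
Round 3: rule 8 [IF can_delete and can_invite THEN role_viewer]. Adds role_viewer.
Round 4: rule 4 [IF role_viewer and can_invite and token_valid THEN member_of_group]. Adds member_of_group.
Round 5: rule 2 [IF member_of_group and can_invite THEN elevated]; rule 7 [IF member_of_group THEN can_write]. Adds elevated, can_write.
Round 6: rule 5 [IF elevated THEN sso_linked]. Adds sso_linked.
Fixed point reached. restricted_mode is concluded only by rule 10; rule 10 needs role_admin (never derived).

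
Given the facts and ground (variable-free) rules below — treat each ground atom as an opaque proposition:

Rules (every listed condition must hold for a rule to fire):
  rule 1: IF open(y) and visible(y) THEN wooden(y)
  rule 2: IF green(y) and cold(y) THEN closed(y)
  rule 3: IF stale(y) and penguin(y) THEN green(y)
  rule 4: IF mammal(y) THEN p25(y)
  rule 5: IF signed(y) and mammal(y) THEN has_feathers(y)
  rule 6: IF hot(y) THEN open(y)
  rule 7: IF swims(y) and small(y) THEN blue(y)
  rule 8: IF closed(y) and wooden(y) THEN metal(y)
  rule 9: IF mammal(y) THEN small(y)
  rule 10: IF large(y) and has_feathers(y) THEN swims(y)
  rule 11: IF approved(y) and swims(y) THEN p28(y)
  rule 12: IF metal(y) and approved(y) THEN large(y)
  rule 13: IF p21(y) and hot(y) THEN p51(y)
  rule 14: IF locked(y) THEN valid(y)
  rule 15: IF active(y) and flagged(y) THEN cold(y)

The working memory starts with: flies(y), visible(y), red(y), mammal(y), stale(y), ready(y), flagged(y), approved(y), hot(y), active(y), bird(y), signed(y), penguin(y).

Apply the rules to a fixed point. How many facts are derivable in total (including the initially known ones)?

26

Round 1 — rule 3, rule 4, rule 5, rule 6, rule 9, rule 15, derive green(y), p25(y), has_feathers(y), open(y), small(y), cold(y).
Round 2 — rule 1, rule 2, derive wooden(y), closed(y).
Round 3 — rule 8, derive metal(y).
Round 4 — rule 12, derive large(y).
Round 5 — rule 10, derive swims(y).
Round 6 — rule 7, rule 11, derive blue(y), p28(y).
Closure: {active(y), approved(y), bird(y), blue(y), closed(y), cold(y), flagged(y), flies(y), green(y), has_feathers(y), hot(y), large(y), mammal(y), metal(y), open(y), p25(y), p28(y), penguin(y), ready(y), red(y), signed(y), small(y), stale(y), swims(y), visible(y), wooden(y)} — 26 facts.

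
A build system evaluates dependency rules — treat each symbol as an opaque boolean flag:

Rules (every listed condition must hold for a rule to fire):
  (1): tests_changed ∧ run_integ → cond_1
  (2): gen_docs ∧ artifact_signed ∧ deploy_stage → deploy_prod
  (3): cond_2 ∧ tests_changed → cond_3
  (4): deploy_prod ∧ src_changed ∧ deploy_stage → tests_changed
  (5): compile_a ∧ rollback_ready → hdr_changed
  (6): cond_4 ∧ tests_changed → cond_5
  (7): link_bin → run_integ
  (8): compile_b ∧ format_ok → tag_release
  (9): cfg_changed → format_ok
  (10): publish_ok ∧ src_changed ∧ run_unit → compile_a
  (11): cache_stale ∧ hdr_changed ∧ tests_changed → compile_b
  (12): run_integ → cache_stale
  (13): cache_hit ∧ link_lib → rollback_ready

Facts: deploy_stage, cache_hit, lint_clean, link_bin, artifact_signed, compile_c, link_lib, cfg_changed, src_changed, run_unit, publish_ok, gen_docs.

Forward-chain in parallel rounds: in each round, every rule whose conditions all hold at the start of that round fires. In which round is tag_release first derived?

4

[1] (2) [gen_docs ∧ artifact_signed ∧ deploy_stage → deploy_prod]; (7) [link_bin → run_integ]; (9) [cfg_changed → format_ok]; (10) [publish_ok ∧ src_changed ∧ run_unit → compile_a]; (13) [cache_hit ∧ link_lib → rollback_ready]. ⇒ new: deploy_prod, run_integ, format_ok, compile_a, rollback_ready.
[2] (4) [deploy_prod ∧ src_changed ∧ deploy_stage → tests_changed]; (5) [compile_a ∧ rollback_ready → hdr_changed]; (12) [run_integ → cache_stale]. ⇒ new: tests_changed, hdr_changed, cache_stale.
[3] (1) [tests_changed ∧ run_integ → cond_1]; (11) [cache_stale ∧ hdr_changed ∧ tests_changed → compile_b]. ⇒ new: cond_1, compile_b.
[4] (8) [compile_b ∧ format_ok → tag_release]. ⇒ new: tag_release.
tag_release first appears in round 4.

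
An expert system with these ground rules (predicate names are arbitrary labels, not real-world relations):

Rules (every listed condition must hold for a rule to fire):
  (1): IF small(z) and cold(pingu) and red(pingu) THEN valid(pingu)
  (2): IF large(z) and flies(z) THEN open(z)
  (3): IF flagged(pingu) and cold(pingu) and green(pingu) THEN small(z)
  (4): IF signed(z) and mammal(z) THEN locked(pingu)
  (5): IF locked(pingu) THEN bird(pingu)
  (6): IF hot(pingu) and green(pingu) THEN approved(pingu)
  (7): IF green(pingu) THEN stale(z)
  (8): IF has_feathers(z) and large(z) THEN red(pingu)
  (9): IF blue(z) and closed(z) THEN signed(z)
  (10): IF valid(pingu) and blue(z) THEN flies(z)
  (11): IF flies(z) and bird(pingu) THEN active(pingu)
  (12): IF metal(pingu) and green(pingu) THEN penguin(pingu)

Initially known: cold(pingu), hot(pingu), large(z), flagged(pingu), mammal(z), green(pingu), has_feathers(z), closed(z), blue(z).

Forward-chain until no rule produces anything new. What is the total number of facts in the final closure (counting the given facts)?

[1] (3) [IF flagged(pingu) and cold(pingu) and green(pingu) THEN small(z)]; (6) [IF hot(pingu) and green(pingu) THEN approved(pingu)]; (7) [IF green(pingu) THEN stale(z)]; (8) [IF has_feathers(z) and large(z) THEN red(pingu)]; (9) [IF blue(z) and closed(z) THEN signed(z)]. ⇒ new: small(z), approved(pingu), stale(z), red(pingu), signed(z).
[2] (1) [IF small(z) and cold(pingu) and red(pingu) THEN valid(pingu)]; (4) [IF signed(z) and mammal(z) THEN locked(pingu)]. ⇒ new: valid(pingu), locked(pingu).
[3] (5) [IF locked(pingu) THEN bird(pingu)]; (10) [IF valid(pingu) and blue(z) THEN flies(z)]. ⇒ new: bird(pingu), flies(z).
[4] (2) [IF large(z) and flies(z) THEN open(z)]; (11) [IF flies(z) and bird(pingu) THEN active(pingu)]. ⇒ new: open(z), active(pingu).
Closure: {active(pingu), approved(pingu), bird(pingu), blue(z), closed(z), cold(pingu), flagged(pingu), flies(z), green(pingu), has_feathers(z), hot(pingu), large(z), locked(pingu), mammal(z), open(z), red(pingu), signed(z), small(z), stale(z), valid(pingu)} — 20 facts.

20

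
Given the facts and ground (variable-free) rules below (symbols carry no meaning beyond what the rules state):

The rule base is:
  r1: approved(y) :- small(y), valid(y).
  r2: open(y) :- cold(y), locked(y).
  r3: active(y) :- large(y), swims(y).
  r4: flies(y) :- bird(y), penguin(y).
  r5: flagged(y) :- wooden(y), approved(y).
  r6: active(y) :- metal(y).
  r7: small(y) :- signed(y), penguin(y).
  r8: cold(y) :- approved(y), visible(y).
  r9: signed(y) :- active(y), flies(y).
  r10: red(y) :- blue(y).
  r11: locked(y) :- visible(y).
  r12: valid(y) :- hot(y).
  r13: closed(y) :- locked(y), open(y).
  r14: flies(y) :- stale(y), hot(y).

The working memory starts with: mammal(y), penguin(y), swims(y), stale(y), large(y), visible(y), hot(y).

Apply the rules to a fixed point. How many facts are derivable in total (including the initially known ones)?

Round 1 fires r3, r11, r12, r14, giving active(y), locked(y), valid(y), flies(y).
Round 2 fires r9, giving signed(y).
Round 3 fires r7, giving small(y).
Round 4 fires r1, giving approved(y).
Round 5 fires r8, giving cold(y).
Round 6 fires r2, giving open(y).
Round 7 fires r13, giving closed(y).
Closure: {active(y), approved(y), closed(y), cold(y), flies(y), hot(y), large(y), locked(y), mammal(y), open(y), penguin(y), signed(y), small(y), stale(y), swims(y), valid(y), visible(y)} — 17 facts.

17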